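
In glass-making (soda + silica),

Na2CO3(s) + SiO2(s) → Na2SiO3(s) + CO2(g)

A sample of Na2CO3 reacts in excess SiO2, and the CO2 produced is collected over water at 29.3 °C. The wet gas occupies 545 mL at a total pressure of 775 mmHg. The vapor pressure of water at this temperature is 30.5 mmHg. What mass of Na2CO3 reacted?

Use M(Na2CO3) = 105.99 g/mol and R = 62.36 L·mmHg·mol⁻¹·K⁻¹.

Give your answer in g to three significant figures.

2.28 g

P(CO2) = 775 − 30.5 = 744.5 mmHg
n(CO2) = PV/RT = (744.5 × 0.5450) / (62.36 × 302.45) = 0.02151 mol
n(Na2CO3) = (1/1) × 0.02151 = 0.02151 mol
m(Na2CO3) = 0.02151 × 105.99 = 2.280 g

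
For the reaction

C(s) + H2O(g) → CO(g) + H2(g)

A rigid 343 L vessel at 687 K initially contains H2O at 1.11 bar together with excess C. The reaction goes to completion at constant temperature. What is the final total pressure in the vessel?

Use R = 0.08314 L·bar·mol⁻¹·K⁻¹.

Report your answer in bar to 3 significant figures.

Since T and V are fixed, P_final/P_initial = n_final/n_initial = 2/1.
P_final = (2/1) × 1.11 = 2.220 bar

2.22 bar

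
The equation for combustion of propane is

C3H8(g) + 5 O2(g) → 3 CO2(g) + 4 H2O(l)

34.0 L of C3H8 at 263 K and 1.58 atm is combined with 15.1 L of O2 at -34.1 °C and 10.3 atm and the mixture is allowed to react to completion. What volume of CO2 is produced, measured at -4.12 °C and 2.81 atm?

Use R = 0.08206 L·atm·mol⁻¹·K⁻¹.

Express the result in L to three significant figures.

37.4 L

n(C3H8) = PV/RT = (1.58 × 34.0) / (0.08206 × 263) = 2.489 mol
n(O2) = PV/RT = (10.3 × 15.1) / (0.08206 × 239.05) = 7.929 mol
For 2.489 mol C3H8, stoichiometry requires (5/1) × 2.489 = 12.45 mol O2; 7.929 mol is available, so O2 is limiting.
n(CO2) = (3/5) × 7.929 = 4.757 mol
V(CO2) = nRT/P = 4.757 × 0.08206 × 269.03 / 2.81 = 37.37 L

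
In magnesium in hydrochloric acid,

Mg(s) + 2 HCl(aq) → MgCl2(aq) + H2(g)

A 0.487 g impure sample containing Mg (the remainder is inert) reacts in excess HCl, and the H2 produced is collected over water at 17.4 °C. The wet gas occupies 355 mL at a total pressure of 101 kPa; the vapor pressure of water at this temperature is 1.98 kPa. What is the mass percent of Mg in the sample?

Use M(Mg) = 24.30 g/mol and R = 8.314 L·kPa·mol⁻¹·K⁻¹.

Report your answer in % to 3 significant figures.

72.6 %

P(H2) = 101 − 1.98 = 99.02 kPa
n(H2) = PV/RT = (99.02 × 0.3550) / (8.314 × 290.55) = 0.01455 mol
n(Mg) = (1/1) × 0.01455 = 0.01455 mol
m(Mg) = 0.01455 × 24.30 = 0.3536 g
%Mg = 0.3536 / 0.487 × 100 = 72.61%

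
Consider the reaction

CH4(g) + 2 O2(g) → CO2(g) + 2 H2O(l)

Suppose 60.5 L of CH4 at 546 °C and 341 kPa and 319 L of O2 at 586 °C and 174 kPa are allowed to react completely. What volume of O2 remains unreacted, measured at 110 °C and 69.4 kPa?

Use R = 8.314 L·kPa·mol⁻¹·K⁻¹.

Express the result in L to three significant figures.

78.6 L

n(CH4) = PV/RT = (341 × 60.5) / (8.314 × 819.15) = 3.029 mol
n(O2) = PV/RT = (174 × 319) / (8.314 × 859.15) = 7.771 mol
For 3.029 mol CH4, stoichiometry requires (2/1) × 3.029 = 6.058 mol O2; 7.771 mol is available, so CH4 is limiting.
n(O2) consumed = (2/1) × 3.029 = 6.058 mol; remaining = 7.771 − 6.058 = 1.713 mol
V(O2) = nRT/P = 1.713 × 8.314 × 383.15 / 69.4 = 78.63 L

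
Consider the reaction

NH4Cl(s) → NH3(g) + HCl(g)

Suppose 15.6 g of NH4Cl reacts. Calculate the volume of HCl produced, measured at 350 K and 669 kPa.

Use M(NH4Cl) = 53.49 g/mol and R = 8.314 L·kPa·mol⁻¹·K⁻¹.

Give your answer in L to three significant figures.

n(NH4Cl) = 15.60 / 53.49 = 0.2916 mol
n(HCl) = (1/1) × 0.2916 = 0.2916 mol
V = nRT/P = 0.2916 × 8.314 × 350 / 669 = 1.268 L

1.27 L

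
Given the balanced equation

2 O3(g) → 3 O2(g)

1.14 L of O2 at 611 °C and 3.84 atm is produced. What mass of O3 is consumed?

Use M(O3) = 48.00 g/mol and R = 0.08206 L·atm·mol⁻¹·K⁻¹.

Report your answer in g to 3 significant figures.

n(O2) = PV/RT = (3.84 × 1.14) / (0.08206 × 884.15) = 0.06034 mol
n(O3) = (2/3) × 0.06034 = 0.04023 mol
m(O3) = 0.04023 × 48.00 = 1.931 g

1.93 g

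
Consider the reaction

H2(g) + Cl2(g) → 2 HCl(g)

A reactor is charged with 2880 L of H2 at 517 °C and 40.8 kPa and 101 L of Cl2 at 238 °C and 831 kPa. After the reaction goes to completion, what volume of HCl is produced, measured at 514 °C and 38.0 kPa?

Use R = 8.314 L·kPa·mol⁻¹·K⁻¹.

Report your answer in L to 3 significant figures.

6160 L

n(H2) = PV/RT = (40.8 × 2880) / (8.314 × 790.15) = 17.89 mol
n(Cl2) = PV/RT = (831 × 101) / (8.314 × 511.15) = 19.75 mol
For 17.89 mol H2, stoichiometry requires (1/1) × 17.89 = 17.89 mol Cl2; 19.75 mol is available, so H2 is limiting.
n(HCl) = (2/1) × 17.89 = 35.78 mol
V(HCl) = nRT/P = 35.78 × 8.314 × 787.15 / 38.0 = 6162 L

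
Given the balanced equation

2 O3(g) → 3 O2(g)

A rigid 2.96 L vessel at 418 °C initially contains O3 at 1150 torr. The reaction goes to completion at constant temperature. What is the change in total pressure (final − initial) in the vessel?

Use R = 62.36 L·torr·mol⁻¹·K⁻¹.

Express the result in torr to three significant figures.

At constant T and V, P ∝ n(gas): 2 mol gas → 3 mol gas.
P_final = (3/2) × 1150 = 1725 torr; ΔP = 1725 − 1150 = 575.0 torr

575 torr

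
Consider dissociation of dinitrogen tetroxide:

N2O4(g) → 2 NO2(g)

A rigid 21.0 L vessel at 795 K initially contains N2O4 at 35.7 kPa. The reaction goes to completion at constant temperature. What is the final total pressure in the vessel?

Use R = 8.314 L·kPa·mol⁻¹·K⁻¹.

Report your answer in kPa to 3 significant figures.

71.4 kPa

Since T and V are fixed, P_final/P_initial = n_final/n_initial = 2/1.
P_final = (2/1) × 35.7 = 71.40 kPa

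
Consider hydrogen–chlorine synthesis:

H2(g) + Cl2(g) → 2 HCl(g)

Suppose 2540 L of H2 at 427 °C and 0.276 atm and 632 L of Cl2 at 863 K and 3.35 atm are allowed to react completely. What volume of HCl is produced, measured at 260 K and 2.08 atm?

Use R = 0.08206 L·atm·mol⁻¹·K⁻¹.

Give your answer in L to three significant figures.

250 L

n(H2) = PV/RT = (0.276 × 2540) / (0.08206 × 700.15) = 12.20 mol
n(Cl2) = PV/RT = (3.35 × 632) / (0.08206 × 863) = 29.90 mol
For 12.20 mol H2, stoichiometry requires (1/1) × 12.20 = 12.20 mol Cl2; 29.90 mol is available, so H2 is limiting.
n(HCl) = (2/1) × 12.20 = 24.40 mol
V(HCl) = nRT/P = 24.40 × 0.08206 × 260 / 2.08 = 250.3 L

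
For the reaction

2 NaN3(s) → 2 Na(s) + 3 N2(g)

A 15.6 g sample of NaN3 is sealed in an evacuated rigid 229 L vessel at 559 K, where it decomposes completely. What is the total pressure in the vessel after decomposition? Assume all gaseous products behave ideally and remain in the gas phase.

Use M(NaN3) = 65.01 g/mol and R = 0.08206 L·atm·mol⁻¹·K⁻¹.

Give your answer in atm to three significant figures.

0.0721 atm

n(NaN3) = 15.6 / 65.01 = 0.2400 mol
n(gas produced) = (3/2) × 0.2400 = 0.3600 mol
P = nRT/V = 0.3600 × 0.08206 × 559 / 229 = 0.07211 atm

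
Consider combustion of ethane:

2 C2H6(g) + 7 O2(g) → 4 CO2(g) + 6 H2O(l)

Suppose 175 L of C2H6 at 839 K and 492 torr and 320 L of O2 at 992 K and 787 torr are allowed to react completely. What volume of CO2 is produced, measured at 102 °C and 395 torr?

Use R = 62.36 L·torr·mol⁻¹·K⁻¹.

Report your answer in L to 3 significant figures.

n(C2H6) = PV/RT = (492 × 175) / (62.36 × 839) = 1.646 mol
n(O2) = PV/RT = (787 × 320) / (62.36 × 992) = 4.071 mol
For 1.646 mol C2H6, stoichiometry requires (7/2) × 1.646 = 5.761 mol O2; 4.071 mol is available, so O2 is limiting.
n(CO2) = (4/7) × 4.071 = 2.326 mol
V(CO2) = nRT/P = 2.326 × 62.36 × 375.15 / 395 = 137.8 L

138 L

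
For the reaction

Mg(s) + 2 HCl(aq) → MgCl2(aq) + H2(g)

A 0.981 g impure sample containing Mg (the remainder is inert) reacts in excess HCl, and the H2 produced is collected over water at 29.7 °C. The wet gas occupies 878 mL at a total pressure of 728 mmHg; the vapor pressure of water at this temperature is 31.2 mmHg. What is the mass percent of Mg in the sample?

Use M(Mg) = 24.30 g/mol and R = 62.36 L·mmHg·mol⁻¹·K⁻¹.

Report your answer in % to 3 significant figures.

80.2 %

P(H2) = 728 − 31.2 = 696.8 mmHg
n(H2) = PV/RT = (696.8 × 0.8780) / (62.36 × 302.85) = 0.03239 mol
n(Mg) = (1/1) × 0.03239 = 0.03239 mol
m(Mg) = 0.03239 × 24.30 = 0.7871 g
%Mg = 0.7871 / 0.981 × 100 = 80.23%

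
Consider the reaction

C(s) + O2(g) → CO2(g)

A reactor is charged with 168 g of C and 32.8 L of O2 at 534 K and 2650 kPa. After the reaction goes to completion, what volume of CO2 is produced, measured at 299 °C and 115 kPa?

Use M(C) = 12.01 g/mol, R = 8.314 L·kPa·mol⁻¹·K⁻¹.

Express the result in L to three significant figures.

579 L

n(C) = 168 / 12.01 = 13.99 mol
n(O2) = PV/RT = (2650 × 32.8) / (8.314 × 534) = 19.58 mol
For 13.99 mol C, stoichiometry requires (1/1) × 13.99 = 13.99 mol O2; 19.58 mol is available, so C is limiting.
n(CO2) = (1/1) × 13.99 = 13.99 mol
V(CO2) = nRT/P = 13.99 × 8.314 × 572.15 / 115 = 578.7 L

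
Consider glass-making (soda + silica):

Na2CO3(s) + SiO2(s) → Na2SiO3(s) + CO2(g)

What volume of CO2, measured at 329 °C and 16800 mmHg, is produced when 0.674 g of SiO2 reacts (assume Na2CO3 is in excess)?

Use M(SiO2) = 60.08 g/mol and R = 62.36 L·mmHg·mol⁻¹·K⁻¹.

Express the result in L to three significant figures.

0.0251 L

n(SiO2) = 0.6740 / 60.08 = 0.01122 mol
n(CO2) = (1/1) × 0.01122 = 0.01122 mol
V = nRT/P = 0.01122 × 62.36 × 602.15 / 16800 = 0.02508 L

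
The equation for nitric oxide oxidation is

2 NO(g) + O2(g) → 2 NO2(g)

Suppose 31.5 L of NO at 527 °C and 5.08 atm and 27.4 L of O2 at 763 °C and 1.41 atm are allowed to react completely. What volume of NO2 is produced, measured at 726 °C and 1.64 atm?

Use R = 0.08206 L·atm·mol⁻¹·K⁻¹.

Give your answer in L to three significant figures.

45.4 L

n(NO) = PV/RT = (5.08 × 31.5) / (0.08206 × 800.15) = 2.437 mol
n(O2) = PV/RT = (1.41 × 27.4) / (0.08206 × 1036.15) = 0.4544 mol
For 2.437 mol NO, stoichiometry requires (1/2) × 2.437 = 1.218 mol O2; 0.4544 mol is available, so O2 is limiting.
n(NO2) = (2/1) × 0.4544 = 0.9088 mol
V(NO2) = nRT/P = 0.9088 × 0.08206 × 999.15 / 1.64 = 45.43 L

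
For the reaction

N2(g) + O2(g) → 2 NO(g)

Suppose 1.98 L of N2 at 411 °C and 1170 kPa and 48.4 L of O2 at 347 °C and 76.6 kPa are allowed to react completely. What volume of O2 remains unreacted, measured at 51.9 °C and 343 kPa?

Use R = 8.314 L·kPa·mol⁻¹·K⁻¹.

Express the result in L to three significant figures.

2.46 L

n(N2) = PV/RT = (1170 × 1.98) / (8.314 × 684.15) = 0.4073 mol
n(O2) = PV/RT = (76.6 × 48.4) / (8.314 × 620.15) = 0.7191 mol
For 0.4073 mol N2, stoichiometry requires (1/1) × 0.4073 = 0.4073 mol O2; 0.7191 mol is available, so N2 is limiting.
n(O2) consumed = (1/1) × 0.4073 = 0.4073 mol; remaining = 0.7191 − 0.4073 = 0.3118 mol
V(O2) = nRT/P = 0.3118 × 8.314 × 325.05 / 343 = 2.457 L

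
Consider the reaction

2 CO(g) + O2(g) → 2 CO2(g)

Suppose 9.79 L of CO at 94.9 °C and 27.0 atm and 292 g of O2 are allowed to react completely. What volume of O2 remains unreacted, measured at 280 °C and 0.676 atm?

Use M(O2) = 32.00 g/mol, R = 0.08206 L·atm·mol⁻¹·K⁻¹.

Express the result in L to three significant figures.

319 L

n(CO) = PV/RT = (27.0 × 9.79) / (0.08206 × 368.05) = 8.752 mol
n(O2) = 292 / 32.00 = 9.125 mol
For 8.752 mol CO, stoichiometry requires (1/2) × 8.752 = 4.376 mol O2; 9.125 mol is available, so CO is limiting.
n(O2) consumed = (1/2) × 8.752 = 4.376 mol; remaining = 9.125 − 4.376 = 4.749 mol
V(O2) = nRT/P = 4.749 × 0.08206 × 553.15 / 0.676 = 318.9 L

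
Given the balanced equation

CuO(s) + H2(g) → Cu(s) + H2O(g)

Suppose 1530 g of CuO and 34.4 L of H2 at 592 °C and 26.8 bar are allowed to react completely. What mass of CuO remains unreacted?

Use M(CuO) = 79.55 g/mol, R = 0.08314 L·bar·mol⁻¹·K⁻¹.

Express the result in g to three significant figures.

n(CuO) = 1530 / 79.55 = 19.23 mol
n(H2) = PV/RT = (26.8 × 34.4) / (0.08314 × 865.15) = 12.82 mol
For 19.23 mol CuO, stoichiometry requires (1/1) × 19.23 = 19.23 mol H2; 12.82 mol is available, so H2 is limiting.
n(CuO) consumed = (1/1) × 12.82 = 12.82 mol; remaining = 19.23 − 12.82 = 6.410 mol
m(CuO) = 6.410 × 79.55 = 509.9 g

510 g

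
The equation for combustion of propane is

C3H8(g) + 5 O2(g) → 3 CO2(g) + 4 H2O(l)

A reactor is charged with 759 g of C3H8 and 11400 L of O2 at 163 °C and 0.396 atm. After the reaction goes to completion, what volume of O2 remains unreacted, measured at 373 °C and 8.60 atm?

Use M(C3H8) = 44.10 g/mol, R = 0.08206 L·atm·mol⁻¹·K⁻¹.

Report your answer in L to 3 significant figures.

247 L

n(C3H8) = 759 / 44.10 = 17.21 mol
n(O2) = PV/RT = (0.396 × 11400) / (0.08206 × 436.15) = 126.1 mol
For 17.21 mol C3H8, stoichiometry requires (5/1) × 17.21 = 86.05 mol O2; 126.1 mol is available, so C3H8 is limiting.
n(O2) consumed = (5/1) × 17.21 = 86.05 mol; remaining = 126.1 − 86.05 = 40.05 mol
V(O2) = nRT/P = 40.05 × 0.08206 × 646.15 / 8.60 = 246.9 L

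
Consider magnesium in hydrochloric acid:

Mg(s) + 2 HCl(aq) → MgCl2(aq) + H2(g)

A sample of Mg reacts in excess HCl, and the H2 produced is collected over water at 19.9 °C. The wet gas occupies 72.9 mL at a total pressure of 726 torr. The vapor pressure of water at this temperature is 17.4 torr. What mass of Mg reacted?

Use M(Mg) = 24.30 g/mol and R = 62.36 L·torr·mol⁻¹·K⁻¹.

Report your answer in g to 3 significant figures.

P(H2) = 726 − 17.4 = 708.6 torr
n(H2) = PV/RT = (708.6 × 0.07290) / (62.36 × 293.05) = 0.002827 mol
n(Mg) = (1/1) × 0.002827 = 0.002827 mol
m(Mg) = 0.002827 × 24.30 = 0.06870 g

0.0687 g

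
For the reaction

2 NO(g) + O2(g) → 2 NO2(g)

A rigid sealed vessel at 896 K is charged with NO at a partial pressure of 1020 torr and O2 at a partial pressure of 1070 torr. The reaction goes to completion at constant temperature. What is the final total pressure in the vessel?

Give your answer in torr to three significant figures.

With V and T fixed, P_i ∝ n_i, so the mole ratios apply directly to partial pressures at 896 K.
P(O2) required for 1020 torr of NO = (1/2) × 1020 = 510.0 torr; available 1070 torr, so NO is limiting.
P(O2) remaining = 1070 − (1/2) × 1020 = 560.0 torr
P(gaseous products) = (2)/2 × 1020 = 1020 torr
P_total at 896 K = 560.0 + 1020 = 1580 torr

1580 torr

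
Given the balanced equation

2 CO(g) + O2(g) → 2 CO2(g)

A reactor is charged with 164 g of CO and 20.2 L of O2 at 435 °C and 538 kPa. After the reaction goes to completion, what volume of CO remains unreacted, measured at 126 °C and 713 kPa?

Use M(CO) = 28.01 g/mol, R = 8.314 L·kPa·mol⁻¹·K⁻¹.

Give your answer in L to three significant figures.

n(CO) = 164 / 28.01 = 5.855 mol
n(O2) = PV/RT = (538 × 20.2) / (8.314 × 708.15) = 1.846 mol
For 5.855 mol CO, stoichiometry requires (1/2) × 5.855 = 2.928 mol O2; 1.846 mol is available, so O2 is limiting.
n(CO) consumed = (2/1) × 1.846 = 3.692 mol; remaining = 5.855 − 3.692 = 2.163 mol
V(CO) = nRT/P = 2.163 × 8.314 × 399.15 / 713 = 10.07 L

10.1 L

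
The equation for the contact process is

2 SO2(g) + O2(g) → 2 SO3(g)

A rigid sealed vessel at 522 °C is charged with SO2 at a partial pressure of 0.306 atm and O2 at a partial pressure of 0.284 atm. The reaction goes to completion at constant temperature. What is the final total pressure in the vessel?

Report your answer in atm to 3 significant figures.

At constant V, partial pressures at 522 °C are proportional to moles, so apply stoichiometry directly to pressures.
P(O2) required for 0.306 atm of SO2 = (1/2) × 0.306 = 0.1530 atm; available 0.284 atm, so SO2 is limiting.
P(O2) remaining = 0.284 − (1/2) × 0.306 = 0.1310 atm
P(gaseous products) = (2)/2 × 0.306 = 0.3060 atm
P_total at 522 °C = 0.1310 + 0.3060 = 0.4370 atm

0.437 atm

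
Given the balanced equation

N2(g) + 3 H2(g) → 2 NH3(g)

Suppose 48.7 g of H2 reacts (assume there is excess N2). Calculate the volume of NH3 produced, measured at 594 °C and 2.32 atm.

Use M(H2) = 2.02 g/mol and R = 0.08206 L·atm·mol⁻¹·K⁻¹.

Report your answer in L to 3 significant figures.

n(H2) = 48.70 / 2.02 = 24.11 mol
n(NH3) = (2/3) × 24.11 = 16.07 mol
V = nRT/P = 16.07 × 0.08206 × 867.15 / 2.32 = 492.9 L

493 L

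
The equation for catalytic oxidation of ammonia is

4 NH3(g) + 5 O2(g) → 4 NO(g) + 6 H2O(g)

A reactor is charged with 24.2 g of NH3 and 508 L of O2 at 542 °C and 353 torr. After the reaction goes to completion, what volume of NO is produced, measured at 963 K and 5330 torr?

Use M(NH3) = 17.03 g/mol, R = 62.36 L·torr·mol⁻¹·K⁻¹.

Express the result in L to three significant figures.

n(NH3) = 24.2 / 17.03 = 1.421 mol
n(O2) = PV/RT = (353 × 508) / (62.36 × 815.15) = 3.528 mol
For 1.421 mol NH3, stoichiometry requires (5/4) × 1.421 = 1.776 mol O2; 3.528 mol is available, so NH3 is limiting.
n(NO) = (4/4) × 1.421 = 1.421 mol
V(NO) = nRT/P = 1.421 × 62.36 × 963 / 5330 = 16.01 L

16.0 L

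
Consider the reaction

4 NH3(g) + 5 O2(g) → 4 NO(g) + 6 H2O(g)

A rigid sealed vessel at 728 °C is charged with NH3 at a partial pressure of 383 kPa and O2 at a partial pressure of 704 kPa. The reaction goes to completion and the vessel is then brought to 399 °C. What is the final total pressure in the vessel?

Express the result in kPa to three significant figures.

With V and T fixed, P_i ∝ n_i, so the mole ratios apply directly to partial pressures at 728 °C.
P(O2) required for 383 kPa of NH3 = (5/4) × 383 = 478.8 kPa; available 704 kPa, so NH3 is limiting.
P(O2) remaining = 704 − (5/4) × 383 = 225.2 kPa
P(gaseous products) = (4+6)/4 × 383 = 957.5 kPa
P_total at 728 °C = 225.2 + 957.5 = 1183 kPa
Scaling to 399 °C: P = 1183 × 672.15/1001.15 = 794.2 kPa

794 kPa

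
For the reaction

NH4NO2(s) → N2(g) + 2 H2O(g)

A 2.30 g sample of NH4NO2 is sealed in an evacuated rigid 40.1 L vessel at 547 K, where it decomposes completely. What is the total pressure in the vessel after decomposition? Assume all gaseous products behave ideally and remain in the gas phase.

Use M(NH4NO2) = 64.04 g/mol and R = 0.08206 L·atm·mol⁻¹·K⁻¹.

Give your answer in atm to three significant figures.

n(NH4NO2) = 2.30 / 64.04 = 0.03592 mol
n(gas produced) = (3/1) × 0.03592 = 0.1078 mol
P = nRT/V = 0.1078 × 0.08206 × 547 / 40.1 = 0.1207 atm

0.121 atm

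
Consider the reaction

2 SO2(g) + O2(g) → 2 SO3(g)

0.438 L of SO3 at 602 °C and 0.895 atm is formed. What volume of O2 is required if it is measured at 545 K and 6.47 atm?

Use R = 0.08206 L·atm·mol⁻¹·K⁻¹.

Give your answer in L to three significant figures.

0.0189 L

n(SO3) = PV/RT = (0.895 × 0.438) / (0.08206 × 875.15) = 0.005459 mol
n(O2) = (1/2) × 0.005459 = 0.002730 mol
V = nRT/P = 0.002730 × 0.08206 × 545 / 6.47 = 0.01887 L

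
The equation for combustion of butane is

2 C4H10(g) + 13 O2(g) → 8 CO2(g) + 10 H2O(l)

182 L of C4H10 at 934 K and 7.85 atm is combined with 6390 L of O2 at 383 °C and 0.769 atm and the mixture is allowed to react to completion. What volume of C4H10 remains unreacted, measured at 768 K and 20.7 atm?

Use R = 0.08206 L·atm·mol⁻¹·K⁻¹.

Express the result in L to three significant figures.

14.0 L

n(C4H10) = PV/RT = (7.85 × 182) / (0.08206 × 934) = 18.64 mol
n(O2) = PV/RT = (0.769 × 6390) / (0.08206 × 656.15) = 91.26 mol
For 18.64 mol C4H10, stoichiometry requires (13/2) × 18.64 = 121.2 mol O2; 91.26 mol is available, so O2 is limiting.
n(C4H10) consumed = (2/13) × 91.26 = 14.04 mol; remaining = 18.64 − 14.04 = 4.600 mol
V(C4H10) = nRT/P = 4.600 × 0.08206 × 768 / 20.7 = 14.00 L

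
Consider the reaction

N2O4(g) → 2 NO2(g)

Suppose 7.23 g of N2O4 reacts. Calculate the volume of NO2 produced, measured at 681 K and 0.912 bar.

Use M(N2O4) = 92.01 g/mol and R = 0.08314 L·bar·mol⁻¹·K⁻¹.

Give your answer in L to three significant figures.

9.76 L

n(N2O4) = 7.230 / 92.01 = 0.07858 mol
n(NO2) = (2/1) × 0.07858 = 0.1572 mol
V = nRT/P = 0.1572 × 0.08314 × 681 / 0.912 = 9.759 L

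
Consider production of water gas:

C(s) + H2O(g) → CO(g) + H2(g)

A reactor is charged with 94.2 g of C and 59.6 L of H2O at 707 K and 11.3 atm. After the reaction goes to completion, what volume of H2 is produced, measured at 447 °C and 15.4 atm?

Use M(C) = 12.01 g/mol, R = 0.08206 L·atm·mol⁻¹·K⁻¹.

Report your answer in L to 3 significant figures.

n(C) = 94.2 / 12.01 = 7.843 mol
n(H2O) = PV/RT = (11.3 × 59.6) / (0.08206 × 707) = 11.61 mol
For 7.843 mol C, stoichiometry requires (1/1) × 7.843 = 7.843 mol H2O; 11.61 mol is available, so C is limiting.
n(H2) = (1/1) × 7.843 = 7.843 mol
V(H2) = nRT/P = 7.843 × 0.08206 × 720.15 / 15.4 = 30.10 L

30.1 L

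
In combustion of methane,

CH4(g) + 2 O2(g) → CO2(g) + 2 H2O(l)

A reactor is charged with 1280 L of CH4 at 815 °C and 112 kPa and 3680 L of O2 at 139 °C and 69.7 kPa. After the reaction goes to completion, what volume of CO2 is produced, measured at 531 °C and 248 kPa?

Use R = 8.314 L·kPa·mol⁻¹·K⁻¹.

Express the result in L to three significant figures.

n(CH4) = PV/RT = (112 × 1280) / (8.314 × 1088.15) = 15.85 mol
n(O2) = PV/RT = (69.7 × 3680) / (8.314 × 412.15) = 74.85 mol
For 15.85 mol CH4, stoichiometry requires (2/1) × 15.85 = 31.70 mol O2; 74.85 mol is available, so CH4 is limiting.
n(CO2) = (1/1) × 15.85 = 15.85 mol
V(CO2) = nRT/P = 15.85 × 8.314 × 804.15 / 248 = 427.3 L

427 L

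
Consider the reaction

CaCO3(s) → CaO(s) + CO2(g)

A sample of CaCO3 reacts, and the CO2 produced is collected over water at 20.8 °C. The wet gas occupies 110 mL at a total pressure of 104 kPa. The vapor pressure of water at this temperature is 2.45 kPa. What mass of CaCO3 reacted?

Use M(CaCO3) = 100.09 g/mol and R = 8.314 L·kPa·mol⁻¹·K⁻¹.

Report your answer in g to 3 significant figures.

0.457 g

P(CO2) = 104 − 2.45 = 101.5 kPa
n(CO2) = PV/RT = (101.5 × 0.1100) / (8.314 × 293.95) = 0.004569 mol
n(CaCO3) = (1/1) × 0.004569 = 0.004569 mol
m(CaCO3) = 0.004569 × 100.09 = 0.4573 g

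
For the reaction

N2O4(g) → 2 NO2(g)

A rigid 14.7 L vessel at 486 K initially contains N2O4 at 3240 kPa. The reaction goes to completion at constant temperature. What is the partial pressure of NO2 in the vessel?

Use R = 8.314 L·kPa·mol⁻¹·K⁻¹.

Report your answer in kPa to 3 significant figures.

6480 kPa

n(N2O4)₀ = PV/RT = (3240 × 14.7) / (8.314 × 486) = 11.79 mol
n(NO2) = (2/1) × 11.79 = 23.58 mol
P(NO2) = nRT/V = 23.58 × 8.314 × 486 / 14.7 = 6481 kPa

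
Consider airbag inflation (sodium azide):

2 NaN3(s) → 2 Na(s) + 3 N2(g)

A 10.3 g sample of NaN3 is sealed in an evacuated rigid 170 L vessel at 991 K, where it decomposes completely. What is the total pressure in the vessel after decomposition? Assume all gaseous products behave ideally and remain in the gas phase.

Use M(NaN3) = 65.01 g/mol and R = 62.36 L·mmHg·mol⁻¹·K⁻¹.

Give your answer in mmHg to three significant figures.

86.4 mmHg

n(NaN3) = 10.3 / 65.01 = 0.1584 mol
n(gas produced) = (3/2) × 0.1584 = 0.2376 mol
P = nRT/V = 0.2376 × 62.36 × 991 / 170 = 86.37 mmHg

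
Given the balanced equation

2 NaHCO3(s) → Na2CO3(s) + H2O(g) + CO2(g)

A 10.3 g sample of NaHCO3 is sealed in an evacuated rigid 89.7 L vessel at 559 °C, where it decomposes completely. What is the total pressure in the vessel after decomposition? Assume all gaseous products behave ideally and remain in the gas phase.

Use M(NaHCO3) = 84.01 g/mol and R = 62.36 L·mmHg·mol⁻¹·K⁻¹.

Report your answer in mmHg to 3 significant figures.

n(NaHCO3) = 10.3 / 84.01 = 0.1226 mol
n(gas produced) = (2/2) × 0.1226 = 0.1226 mol
P = nRT/V = 0.1226 × 62.36 × 832.15 / 89.7 = 70.93 mmHg

70.9 mmHg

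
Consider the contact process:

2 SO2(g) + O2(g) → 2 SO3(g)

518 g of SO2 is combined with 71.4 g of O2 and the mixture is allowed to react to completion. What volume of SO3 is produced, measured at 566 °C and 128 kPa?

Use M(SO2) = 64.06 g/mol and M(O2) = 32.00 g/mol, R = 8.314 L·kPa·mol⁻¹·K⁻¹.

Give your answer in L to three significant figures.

n(SO2) = 518 / 64.06 = 8.086 mol
n(O2) = 71.4 / 32.00 = 2.231 mol
For 8.086 mol SO2, stoichiometry requires (1/2) × 8.086 = 4.043 mol O2; 2.231 mol is available, so O2 is limiting.
n(SO3) = (2/1) × 2.231 = 4.462 mol
V(SO3) = nRT/P = 4.462 × 8.314 × 839.15 / 128 = 243.2 L

243 L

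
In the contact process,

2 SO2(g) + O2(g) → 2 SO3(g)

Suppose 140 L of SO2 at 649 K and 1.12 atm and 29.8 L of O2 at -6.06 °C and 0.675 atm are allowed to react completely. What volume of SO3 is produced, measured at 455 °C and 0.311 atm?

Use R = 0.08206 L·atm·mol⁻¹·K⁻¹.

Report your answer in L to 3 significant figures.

353 L

n(SO2) = PV/RT = (1.12 × 140) / (0.08206 × 649) = 2.944 mol
n(O2) = PV/RT = (0.675 × 29.8) / (0.08206 × 267.09) = 0.9178 mol
For 2.944 mol SO2, stoichiometry requires (1/2) × 2.944 = 1.472 mol O2; 0.9178 mol is available, so O2 is limiting.
n(SO3) = (2/1) × 0.9178 = 1.836 mol
V(SO3) = nRT/P = 1.836 × 0.08206 × 728.15 / 0.311 = 352.7 L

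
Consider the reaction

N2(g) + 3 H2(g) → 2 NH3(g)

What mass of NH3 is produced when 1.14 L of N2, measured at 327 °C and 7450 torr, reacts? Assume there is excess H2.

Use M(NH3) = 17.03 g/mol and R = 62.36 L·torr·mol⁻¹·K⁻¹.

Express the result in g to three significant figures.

7.73 g

n(N2) = PV/RT = (7450 × 1.14) / (62.36 × 600.15) = 0.2269 mol
n(NH3) = (2/1) × 0.2269 = 0.4538 mol
m(NH3) = 0.4538 × 17.03 = 7.728 g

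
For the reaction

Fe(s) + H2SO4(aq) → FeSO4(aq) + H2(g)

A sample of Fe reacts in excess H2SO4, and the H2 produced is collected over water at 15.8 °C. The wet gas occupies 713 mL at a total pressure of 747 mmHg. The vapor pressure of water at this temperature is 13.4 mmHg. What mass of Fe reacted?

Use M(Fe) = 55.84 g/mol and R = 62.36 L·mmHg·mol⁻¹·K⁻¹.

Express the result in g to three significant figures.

1.62 g

P(H2) = 747 − 13.4 = 733.6 mmHg
n(H2) = PV/RT = (733.6 × 0.7130) / (62.36 × 288.95) = 0.02903 mol
n(Fe) = (1/1) × 0.02903 = 0.02903 mol
m(Fe) = 0.02903 × 55.84 = 1.621 g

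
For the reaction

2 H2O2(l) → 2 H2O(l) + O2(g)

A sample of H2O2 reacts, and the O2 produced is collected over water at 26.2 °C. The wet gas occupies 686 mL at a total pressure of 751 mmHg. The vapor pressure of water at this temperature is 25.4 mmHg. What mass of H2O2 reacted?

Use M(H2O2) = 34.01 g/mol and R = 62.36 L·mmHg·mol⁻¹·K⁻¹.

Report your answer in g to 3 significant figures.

P(O2) = 751 − 25.4 = 725.6 mmHg
n(O2) = PV/RT = (725.6 × 0.6860) / (62.36 × 299.35) = 0.02666 mol
n(H2O2) = (2/1) × 0.02666 = 0.05332 mol
m(H2O2) = 0.05332 × 34.01 = 1.813 g

1.81 g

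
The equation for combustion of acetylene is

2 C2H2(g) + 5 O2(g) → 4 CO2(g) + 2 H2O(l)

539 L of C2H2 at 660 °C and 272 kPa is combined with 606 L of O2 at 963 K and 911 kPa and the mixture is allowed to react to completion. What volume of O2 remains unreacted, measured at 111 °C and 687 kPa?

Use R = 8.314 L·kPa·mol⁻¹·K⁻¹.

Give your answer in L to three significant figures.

101 L

n(C2H2) = PV/RT = (272 × 539) / (8.314 × 933.15) = 18.90 mol
n(O2) = PV/RT = (911 × 606) / (8.314 × 963) = 68.95 mol
For 18.90 mol C2H2, stoichiometry requires (5/2) × 18.90 = 47.25 mol O2; 68.95 mol is available, so C2H2 is limiting.
n(O2) consumed = (5/2) × 18.90 = 47.25 mol; remaining = 68.95 − 47.25 = 21.70 mol
V(O2) = nRT/P = 21.70 × 8.314 × 384.15 / 687 = 100.9 L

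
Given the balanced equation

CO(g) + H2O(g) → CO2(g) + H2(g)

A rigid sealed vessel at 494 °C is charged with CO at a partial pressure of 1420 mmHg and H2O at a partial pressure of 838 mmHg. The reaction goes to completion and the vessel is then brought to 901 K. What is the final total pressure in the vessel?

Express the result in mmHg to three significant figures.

At constant V, partial pressures at 494 °C are proportional to moles, so apply stoichiometry directly to pressures.
P(H2O) required for 1420 mmHg of CO = (1/1) × 1420 = 1420 mmHg; available 838 mmHg, so H2O is limiting.
P(CO) remaining = 1420 − (1/1) × 838 = 582.0 mmHg
P(gaseous products) = (1+1)/1 × 838 = 1676 mmHg
P_total at 494 °C = 582.0 + 1676 = 2258 mmHg
Scaling to 901 K: P = 2258 × 901/767.15 = 2652 mmHg

2650 mmHg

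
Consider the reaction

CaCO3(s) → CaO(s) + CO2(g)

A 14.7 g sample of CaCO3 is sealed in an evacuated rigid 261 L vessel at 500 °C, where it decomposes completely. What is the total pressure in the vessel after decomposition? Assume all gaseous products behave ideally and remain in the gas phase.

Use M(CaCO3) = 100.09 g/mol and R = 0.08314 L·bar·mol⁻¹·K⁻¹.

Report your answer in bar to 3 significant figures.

0.0362 bar

n(CaCO3) = 14.7 / 100.09 = 0.1469 mol
n(gas produced) = (1/1) × 0.1469 = 0.1469 mol
P = nRT/V = 0.1469 × 0.08314 × 773.15 / 261 = 0.03618 bar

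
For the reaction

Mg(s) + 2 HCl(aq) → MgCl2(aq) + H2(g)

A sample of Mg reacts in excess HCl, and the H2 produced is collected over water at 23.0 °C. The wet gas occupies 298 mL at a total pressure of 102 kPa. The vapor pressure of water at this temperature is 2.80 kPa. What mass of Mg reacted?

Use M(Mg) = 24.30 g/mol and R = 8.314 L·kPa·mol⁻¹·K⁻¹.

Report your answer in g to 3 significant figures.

0.292 g

P(H2) = 102 − 2.80 = 99.20 kPa
n(H2) = PV/RT = (99.20 × 0.2980) / (8.314 × 296.15) = 0.01201 mol
n(Mg) = (1/1) × 0.01201 = 0.01201 mol
m(Mg) = 0.01201 × 24.30 = 0.2918 g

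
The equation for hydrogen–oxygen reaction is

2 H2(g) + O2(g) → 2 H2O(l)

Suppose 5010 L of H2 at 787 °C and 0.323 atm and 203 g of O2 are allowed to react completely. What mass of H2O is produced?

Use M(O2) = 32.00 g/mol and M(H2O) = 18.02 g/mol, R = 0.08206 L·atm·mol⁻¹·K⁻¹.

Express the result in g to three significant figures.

n(H2) = PV/RT = (0.323 × 5010) / (0.08206 × 1060.15) = 18.60 mol
n(O2) = 203 / 32.00 = 6.344 mol
For 18.60 mol H2, stoichiometry requires (1/2) × 18.60 = 9.300 mol O2; 6.344 mol is available, so O2 is limiting.
n(H2O) = (2/1) × 6.344 = 12.69 mol
m(H2O) = 12.69 × 18.02 = 228.7 g

229 g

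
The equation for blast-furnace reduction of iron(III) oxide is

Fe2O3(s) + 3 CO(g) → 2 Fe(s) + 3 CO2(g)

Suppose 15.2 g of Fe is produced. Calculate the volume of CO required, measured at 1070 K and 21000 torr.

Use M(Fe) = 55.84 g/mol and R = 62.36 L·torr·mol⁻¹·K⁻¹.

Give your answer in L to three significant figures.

1.30 L

n(Fe) = 15.20 / 55.84 = 0.2722 mol
n(CO) = (3/2) × 0.2722 = 0.4083 mol
V = nRT/P = 0.4083 × 62.36 × 1070 / 21000 = 1.297 L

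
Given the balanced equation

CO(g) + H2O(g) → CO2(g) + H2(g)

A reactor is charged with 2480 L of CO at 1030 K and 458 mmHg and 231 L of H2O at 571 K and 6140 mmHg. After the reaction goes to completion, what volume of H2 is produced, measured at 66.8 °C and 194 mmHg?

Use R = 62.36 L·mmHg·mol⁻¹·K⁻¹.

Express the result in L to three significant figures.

1930 L

n(CO) = PV/RT = (458 × 2480) / (62.36 × 1030) = 17.68 mol
n(H2O) = PV/RT = (6140 × 231) / (62.36 × 571) = 39.83 mol
For 17.68 mol CO, stoichiometry requires (1/1) × 17.68 = 17.68 mol H2O; 39.83 mol is available, so CO is limiting.
n(H2) = (1/1) × 17.68 = 17.68 mol
V(H2) = nRT/P = 17.68 × 62.36 × 339.95 / 194 = 1932 L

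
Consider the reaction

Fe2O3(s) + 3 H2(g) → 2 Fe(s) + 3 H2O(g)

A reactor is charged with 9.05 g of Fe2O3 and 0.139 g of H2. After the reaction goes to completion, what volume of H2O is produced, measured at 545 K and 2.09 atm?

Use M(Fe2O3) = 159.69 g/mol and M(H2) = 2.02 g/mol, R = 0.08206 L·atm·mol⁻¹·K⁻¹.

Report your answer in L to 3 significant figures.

1.47 L

n(Fe2O3) = 9.05 / 159.69 = 0.05667 mol
n(H2) = 0.139 / 2.02 = 0.06881 mol
For 0.05667 mol Fe2O3, stoichiometry requires (3/1) × 0.05667 = 0.1700 mol H2; 0.06881 mol is available, so H2 is limiting.
n(H2O) = (3/3) × 0.06881 = 0.06881 mol
V(H2O) = nRT/P = 0.06881 × 0.08206 × 545 / 2.09 = 1.472 L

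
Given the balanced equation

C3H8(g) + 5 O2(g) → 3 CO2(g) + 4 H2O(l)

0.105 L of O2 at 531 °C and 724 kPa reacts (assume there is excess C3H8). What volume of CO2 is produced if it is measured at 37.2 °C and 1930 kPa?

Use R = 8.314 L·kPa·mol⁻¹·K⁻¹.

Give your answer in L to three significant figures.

n(O2) = PV/RT = (724 × 0.105) / (8.314 × 804.15) = 0.01137 mol
n(CO2) = (3/5) × 0.01137 = 0.006822 mol
V = nRT/P = 0.006822 × 8.314 × 310.35 / 1930 = 0.009120 L

0.00912 L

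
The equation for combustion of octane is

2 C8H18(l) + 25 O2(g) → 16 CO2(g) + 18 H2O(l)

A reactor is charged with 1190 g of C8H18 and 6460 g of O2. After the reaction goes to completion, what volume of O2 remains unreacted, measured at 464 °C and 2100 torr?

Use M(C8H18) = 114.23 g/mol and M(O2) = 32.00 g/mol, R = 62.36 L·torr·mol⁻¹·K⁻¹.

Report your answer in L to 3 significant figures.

1570 L

n(C8H18) = 1190 / 114.23 = 10.42 mol
n(O2) = 6460 / 32.00 = 201.9 mol
For 10.42 mol C8H18, stoichiometry requires (25/2) × 10.42 = 130.2 mol O2; 201.9 mol is available, so C8H18 is limiting.
n(O2) consumed = (25/2) × 10.42 = 130.2 mol; remaining = 201.9 − 130.2 = 71.70 mol
V(O2) = nRT/P = 71.70 × 62.36 × 737.15 / 2100 = 1570 L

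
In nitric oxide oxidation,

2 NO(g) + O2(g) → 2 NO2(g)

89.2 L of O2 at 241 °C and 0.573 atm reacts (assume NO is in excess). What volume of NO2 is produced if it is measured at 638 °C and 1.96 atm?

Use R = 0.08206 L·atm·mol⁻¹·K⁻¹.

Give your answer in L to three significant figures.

n(O2) = PV/RT = (0.573 × 89.2) / (0.08206 × 514.15) = 1.211 mol
n(NO2) = (2/1) × 1.211 = 2.422 mol
V = nRT/P = 2.422 × 0.08206 × 911.15 / 1.96 = 92.39 L

92.4 L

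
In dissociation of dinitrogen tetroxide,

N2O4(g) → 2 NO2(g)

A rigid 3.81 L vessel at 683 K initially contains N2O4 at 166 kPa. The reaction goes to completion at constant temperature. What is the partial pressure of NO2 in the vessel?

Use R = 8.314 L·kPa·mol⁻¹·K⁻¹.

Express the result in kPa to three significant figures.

332 kPa

n(N2O4)₀ = PV/RT = (166 × 3.81) / (8.314 × 683) = 0.1114 mol
n(NO2) = (2/1) × 0.1114 = 0.2228 mol
P(NO2) = nRT/V = 0.2228 × 8.314 × 683 / 3.81 = 332.1 kPa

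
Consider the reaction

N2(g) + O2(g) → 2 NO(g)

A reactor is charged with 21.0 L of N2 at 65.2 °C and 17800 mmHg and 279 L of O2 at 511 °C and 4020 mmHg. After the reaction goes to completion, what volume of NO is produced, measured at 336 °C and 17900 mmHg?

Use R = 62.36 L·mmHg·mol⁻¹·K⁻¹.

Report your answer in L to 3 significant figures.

n(N2) = PV/RT = (17800 × 21.0) / (62.36 × 338.35) = 17.72 mol
n(O2) = PV/RT = (4020 × 279) / (62.36 × 784.15) = 22.94 mol
For 17.72 mol N2, stoichiometry requires (1/1) × 17.72 = 17.72 mol O2; 22.94 mol is available, so N2 is limiting.
n(NO) = (2/1) × 17.72 = 35.44 mol
V(NO) = nRT/P = 35.44 × 62.36 × 609.15 / 17900 = 75.21 L

75.2 L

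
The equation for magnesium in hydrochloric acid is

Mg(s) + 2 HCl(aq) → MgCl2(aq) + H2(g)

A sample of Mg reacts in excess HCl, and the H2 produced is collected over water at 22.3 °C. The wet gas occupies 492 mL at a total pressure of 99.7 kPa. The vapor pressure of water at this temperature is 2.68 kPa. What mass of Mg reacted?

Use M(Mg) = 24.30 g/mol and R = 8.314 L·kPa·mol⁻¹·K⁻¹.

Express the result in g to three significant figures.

P(H2) = 99.7 − 2.68 = 97.02 kPa
n(H2) = PV/RT = (97.02 × 0.4920) / (8.314 × 295.45) = 0.01943 mol
n(Mg) = (1/1) × 0.01943 = 0.01943 mol
m(Mg) = 0.01943 × 24.30 = 0.4721 g

0.472 g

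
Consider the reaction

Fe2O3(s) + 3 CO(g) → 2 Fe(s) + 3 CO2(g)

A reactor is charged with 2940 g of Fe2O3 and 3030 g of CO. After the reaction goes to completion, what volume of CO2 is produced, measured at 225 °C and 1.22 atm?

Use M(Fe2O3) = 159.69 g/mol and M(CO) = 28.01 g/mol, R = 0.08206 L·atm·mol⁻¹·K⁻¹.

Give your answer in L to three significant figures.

n(Fe2O3) = 2940 / 159.69 = 18.41 mol
n(CO) = 3030 / 28.01 = 108.2 mol
For 18.41 mol Fe2O3, stoichiometry requires (3/1) × 18.41 = 55.23 mol CO; 108.2 mol is available, so Fe2O3 is limiting.
n(CO2) = (3/1) × 18.41 = 55.23 mol
V(CO2) = nRT/P = 55.23 × 0.08206 × 498.15 / 1.22 = 1851 L

1850 L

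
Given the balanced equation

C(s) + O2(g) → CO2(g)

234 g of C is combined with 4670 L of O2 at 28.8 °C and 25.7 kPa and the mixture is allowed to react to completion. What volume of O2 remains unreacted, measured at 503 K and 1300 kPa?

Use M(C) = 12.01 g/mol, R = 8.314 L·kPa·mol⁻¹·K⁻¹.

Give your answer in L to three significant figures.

n(C) = 234 / 12.01 = 19.48 mol
n(O2) = PV/RT = (25.7 × 4670) / (8.314 × 301.95) = 47.81 mol
For 19.48 mol C, stoichiometry requires (1/1) × 19.48 = 19.48 mol O2; 47.81 mol is available, so C is limiting.
n(O2) consumed = (1/1) × 19.48 = 19.48 mol; remaining = 47.81 − 19.48 = 28.33 mol
V(O2) = nRT/P = 28.33 × 8.314 × 503 / 1300 = 91.13 L

91.1 L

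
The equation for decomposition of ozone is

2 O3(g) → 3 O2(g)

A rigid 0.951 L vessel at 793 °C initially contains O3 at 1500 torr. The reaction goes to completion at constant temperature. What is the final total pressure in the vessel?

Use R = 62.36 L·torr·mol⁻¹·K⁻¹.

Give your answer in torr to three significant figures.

2250 torr

Rigid vessel, constant T ⇒ P scales with total gas moles (2 → 3).
P_final = (3/2) × 1500 = 2250 torr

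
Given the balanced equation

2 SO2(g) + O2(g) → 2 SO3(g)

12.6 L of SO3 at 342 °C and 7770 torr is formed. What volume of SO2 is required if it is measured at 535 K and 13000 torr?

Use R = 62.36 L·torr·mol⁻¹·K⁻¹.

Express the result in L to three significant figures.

6.55 L

n(SO3) = PV/RT = (7770 × 12.6) / (62.36 × 615.15) = 2.552 mol
n(SO2) = (2/2) × 2.552 = 2.552 mol
V = nRT/P = 2.552 × 62.36 × 535 / 13000 = 6.549 L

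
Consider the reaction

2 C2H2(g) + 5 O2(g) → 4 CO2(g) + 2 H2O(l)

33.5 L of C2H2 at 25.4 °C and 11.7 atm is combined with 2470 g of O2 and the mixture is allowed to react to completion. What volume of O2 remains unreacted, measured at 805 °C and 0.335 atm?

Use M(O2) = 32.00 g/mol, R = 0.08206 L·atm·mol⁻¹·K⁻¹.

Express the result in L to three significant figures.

9820 L

n(C2H2) = PV/RT = (11.7 × 33.5) / (0.08206 × 298.55) = 16.00 mol
n(O2) = 2470 / 32.00 = 77.19 mol
For 16.00 mol C2H2, stoichiometry requires (5/2) × 16.00 = 40.00 mol O2; 77.19 mol is available, so C2H2 is limiting.
n(O2) consumed = (5/2) × 16.00 = 40.00 mol; remaining = 77.19 − 40.00 = 37.19 mol
V(O2) = nRT/P = 37.19 × 0.08206 × 1078.15 / 0.335 = 9822 L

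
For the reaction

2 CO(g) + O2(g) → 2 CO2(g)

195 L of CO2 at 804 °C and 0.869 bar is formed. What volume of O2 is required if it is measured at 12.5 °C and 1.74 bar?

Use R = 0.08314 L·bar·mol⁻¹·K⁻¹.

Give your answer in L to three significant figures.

n(CO2) = PV/RT = (0.869 × 195) / (0.08314 × 1077.15) = 1.892 mol
n(O2) = (1/2) × 1.892 = 0.9460 mol
V = nRT/P = 0.9460 × 0.08314 × 285.65 / 1.74 = 12.91 L

12.9 L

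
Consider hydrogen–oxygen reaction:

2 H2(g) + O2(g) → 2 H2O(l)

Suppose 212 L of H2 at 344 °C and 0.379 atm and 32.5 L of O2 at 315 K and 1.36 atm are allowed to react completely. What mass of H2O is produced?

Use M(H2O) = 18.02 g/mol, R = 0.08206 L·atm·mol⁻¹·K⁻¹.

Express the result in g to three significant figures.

28.6 g

n(H2) = PV/RT = (0.379 × 212) / (0.08206 × 617.15) = 1.587 mol
n(O2) = PV/RT = (1.36 × 32.5) / (0.08206 × 315) = 1.710 mol
For 1.587 mol H2, stoichiometry requires (1/2) × 1.587 = 0.7935 mol O2; 1.710 mol is available, so H2 is limiting.
n(H2O) = (2/2) × 1.587 = 1.587 mol
m(H2O) = 1.587 × 18.02 = 28.60 g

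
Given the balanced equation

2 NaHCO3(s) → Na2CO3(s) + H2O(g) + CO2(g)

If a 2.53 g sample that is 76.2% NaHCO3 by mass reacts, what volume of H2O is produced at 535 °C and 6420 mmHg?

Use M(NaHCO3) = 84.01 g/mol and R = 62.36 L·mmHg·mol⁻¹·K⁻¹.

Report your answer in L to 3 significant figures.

mass of NaHCO3 = 2.53 × 76.2/100 = 1.928 g
n(NaHCO3) = 1.928 / 84.01 = 0.02295 mol
n(H2O) = (1/2) × 0.02295 = 0.01148 mol
V = nRT/P = 0.01148 × 62.36 × 808.15 / 6420 = 0.09012 L

0.0901 L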